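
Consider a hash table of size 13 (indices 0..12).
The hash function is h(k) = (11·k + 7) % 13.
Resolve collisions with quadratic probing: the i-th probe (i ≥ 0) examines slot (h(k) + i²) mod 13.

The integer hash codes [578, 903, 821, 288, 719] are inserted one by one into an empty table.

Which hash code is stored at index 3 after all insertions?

821

578 hashes to 8; slot 8 is free -> place at 8.
903 hashes to 8; 8 taken -> place at 9.
821 hashes to 3; slot 3 is free -> place at 3.
288 hashes to 3; 3 taken -> place at 4.
719 hashes to 12; slot 12 is free -> place at 12.
Table: [—, —, —, 821, 288, —, —, —, 578, 903, —, —, 719]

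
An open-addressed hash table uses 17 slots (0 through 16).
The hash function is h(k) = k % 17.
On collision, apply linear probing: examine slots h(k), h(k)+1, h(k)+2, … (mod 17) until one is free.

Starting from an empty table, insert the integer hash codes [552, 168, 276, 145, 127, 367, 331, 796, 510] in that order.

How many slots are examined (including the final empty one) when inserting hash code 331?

5

552: h=8 => slot 8
168: h=15 => slot 15
276: h=4 => slot 4
145: h=9 => slot 9
127: h=8, probe 8,9,10 => slot 10
367: h=10, probe 10,11 => slot 11
331: h=8, probe 8,9,10,11,12 => slot 12
796: h=14 => slot 14
510: h=0 => slot 0
Table: [510, _, _, _, 276, _, _, _, 552, 145, 127, 367, 331, _, 796, 168, _]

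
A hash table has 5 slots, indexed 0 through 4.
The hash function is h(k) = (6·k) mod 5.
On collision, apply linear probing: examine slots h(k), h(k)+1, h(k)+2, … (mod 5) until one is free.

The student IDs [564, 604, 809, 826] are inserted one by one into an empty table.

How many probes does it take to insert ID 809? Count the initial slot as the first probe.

3

564: h=4 => slot 4
604: h=4, probe 4,0 => slot 0
809: h=4, probe 4,0,1 => slot 1
826: h=1, probe 1,2 => slot 2
Table: [604, 809, 826, _, 564]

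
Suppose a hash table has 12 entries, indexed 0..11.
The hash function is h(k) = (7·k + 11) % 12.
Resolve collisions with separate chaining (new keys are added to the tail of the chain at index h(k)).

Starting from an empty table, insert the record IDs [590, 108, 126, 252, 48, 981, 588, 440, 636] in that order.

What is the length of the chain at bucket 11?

5

590 → bucket 1
108 → bucket 11
126 → bucket 5
252 → bucket 11 (collision)
48 → bucket 11 (collision)
981 → bucket 2
588 → bucket 11 (collision)
440 → bucket 7
636 → bucket 11 (collision)
Final buckets:
0: .
1: 590
2: 981
3: .
4: .
5: 126
6: .
7: 440
8: .
9: .
10: .
11: 108 -> 252 -> 48 -> 588 -> 636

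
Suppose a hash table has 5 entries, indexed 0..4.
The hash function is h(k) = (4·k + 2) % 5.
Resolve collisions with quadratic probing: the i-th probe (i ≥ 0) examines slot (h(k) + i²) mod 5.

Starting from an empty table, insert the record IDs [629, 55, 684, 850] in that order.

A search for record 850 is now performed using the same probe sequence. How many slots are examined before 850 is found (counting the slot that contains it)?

3

Insert 629: h=3, slot 3 empty => index 3.
Insert 55: h=2, slot 2 empty => index 2.
Insert 684: h=3, slot 3 occupied => index 4.
Insert 850: h=2, slots 2,3 occupied => index 1.
Table: [—, 850, 55, 629, 684]
Lookup 850: h=2, probe 2,3,1 → found at 1.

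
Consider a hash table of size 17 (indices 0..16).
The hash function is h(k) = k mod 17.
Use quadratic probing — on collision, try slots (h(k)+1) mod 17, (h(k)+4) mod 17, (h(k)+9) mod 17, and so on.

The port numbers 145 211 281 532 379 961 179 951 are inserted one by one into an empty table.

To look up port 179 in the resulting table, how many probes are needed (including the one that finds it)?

145: h=9 → slot 9
211: h=7 → slot 7
281: h=9, probe 9,10 → slot 10
532: h=5 → slot 5
379: h=5, probe 5,6 → slot 6
961: h=9, probe 9,10,13 → slot 13
179: h=9, probe 9,10,13,1 → slot 1
951: h=16 → slot 16
Table: [-, 179, -, -, -, 532, 379, 211, -, 145, 281, -, -, 961, -, -, 951]
Lookup 179: h=9, probe 9,10,13,1 → found at 1.

4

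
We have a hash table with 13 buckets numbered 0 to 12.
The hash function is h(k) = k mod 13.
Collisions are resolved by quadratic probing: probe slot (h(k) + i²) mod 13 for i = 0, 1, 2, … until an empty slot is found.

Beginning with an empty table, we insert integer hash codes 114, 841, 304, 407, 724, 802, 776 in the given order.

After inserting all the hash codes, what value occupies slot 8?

Insert 114: h=10, slot 10 empty => index 10.
Insert 841: h=9, slot 9 empty => index 9.
Insert 304: h=5, slot 5 empty => index 5.
Insert 407: h=4, slot 4 empty => index 4.
Insert 724: h=9, slots 9,10 occupied => index 0.
Insert 802: h=9, slots 9,10,0,5 occupied => index 12.
Insert 776: h=9, slots 9,10,0,5,12 occupied => index 8.
Table: [724, ∅, ∅, ∅, 407, 304, ∅, ∅, 776, 841, 114, ∅, 802]

776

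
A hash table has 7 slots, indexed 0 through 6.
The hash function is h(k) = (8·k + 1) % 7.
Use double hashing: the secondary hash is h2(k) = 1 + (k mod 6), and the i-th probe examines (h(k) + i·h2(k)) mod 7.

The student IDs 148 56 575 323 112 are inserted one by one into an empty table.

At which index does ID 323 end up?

148: h=2 -> slot 2
56: h=1 -> slot 1
575: h=2, h2=6, probe 2,1,0 -> slot 0
323: h=2, h2=6, probe 2,1,0,6 -> slot 6
112: h=1, h2=5, probe 1,6,4 -> slot 4
Table: [575, 56, 148, -, 112, -, 323]

6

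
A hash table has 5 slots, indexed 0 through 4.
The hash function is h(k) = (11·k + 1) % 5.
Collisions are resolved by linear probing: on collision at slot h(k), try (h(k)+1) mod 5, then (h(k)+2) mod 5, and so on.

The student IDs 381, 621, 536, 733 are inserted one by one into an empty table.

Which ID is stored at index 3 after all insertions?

381: h=2 => slot 2
621: h=2, probe 2,3 => slot 3
536: h=2, probe 2,3,4 => slot 4
733: h=4, probe 4,0 => slot 0
Table: [733, -, 381, 621, 536]

621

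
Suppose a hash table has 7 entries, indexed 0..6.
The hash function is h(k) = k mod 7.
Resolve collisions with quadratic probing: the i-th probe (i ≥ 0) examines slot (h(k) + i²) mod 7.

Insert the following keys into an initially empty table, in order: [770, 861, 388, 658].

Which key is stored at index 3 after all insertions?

770: h=0 => slot 0
861: h=0, probe 0,1 => slot 1
388: h=3 => slot 3
658: h=0, probe 0,1,4 => slot 4
Table: [770, 861, ., 388, 658, ., .]

388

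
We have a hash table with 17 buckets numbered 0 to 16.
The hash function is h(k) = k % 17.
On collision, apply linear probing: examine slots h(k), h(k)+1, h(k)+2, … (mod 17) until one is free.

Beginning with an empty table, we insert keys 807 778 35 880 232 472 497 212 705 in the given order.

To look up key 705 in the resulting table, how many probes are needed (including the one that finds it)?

3

Insert 807: h=8, slot 8 empty → index 8.
Insert 778: h=13, slot 13 empty → index 13.
Insert 35: h=1, slot 1 empty → index 1.
Insert 880: h=13, slot 13 occupied → index 14.
Insert 232: h=11, slot 11 empty → index 11.
Insert 472: h=13, slots 13,14 occupied → index 15.
Insert 497: h=4, slot 4 empty → index 4.
Insert 212: h=8, slot 8 occupied → index 9.
Insert 705: h=8, slots 8,9 occupied → index 10.
Table: [-, 35, -, -, 497, -, -, -, 807, 212, 705, 232, -, 778, 880, 472, -]
Lookup 705: h=8, probe 8,9,10 → found at 10.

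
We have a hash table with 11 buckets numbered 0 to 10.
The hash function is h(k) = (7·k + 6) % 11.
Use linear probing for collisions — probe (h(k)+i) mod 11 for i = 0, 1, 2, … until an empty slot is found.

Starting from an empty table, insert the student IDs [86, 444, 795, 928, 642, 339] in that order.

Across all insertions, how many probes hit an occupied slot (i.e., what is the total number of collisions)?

7

Insert 86: h=3, slot 3 empty -> index 3.
Insert 444: h=1, slot 1 empty -> index 1.
Insert 795: h=5, slot 5 empty -> index 5.
Insert 928: h=1, slot 1 occupied -> index 2.
Insert 642: h=1, slots 1,2,3 occupied -> index 4.
Insert 339: h=3, slots 3,4,5 occupied -> index 6.
Table: [_, 444, 928, 86, 642, 795, 339, _, _, _, _]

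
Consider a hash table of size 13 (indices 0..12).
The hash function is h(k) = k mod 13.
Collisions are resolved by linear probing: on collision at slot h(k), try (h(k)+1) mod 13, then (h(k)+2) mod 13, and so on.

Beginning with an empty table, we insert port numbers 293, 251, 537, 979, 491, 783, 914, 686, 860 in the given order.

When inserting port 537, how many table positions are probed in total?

293 hashes to 7; slot 7 is free => place at 7.
251 hashes to 4; slot 4 is free => place at 4.
537 hashes to 4; 4 taken => place at 5.
979 hashes to 4; 4,5 taken => place at 6.
491 hashes to 10; slot 10 is free => place at 10.
783 hashes to 3; slot 3 is free => place at 3.
914 hashes to 4; 4,5,6,7 taken => place at 8.
686 hashes to 10; 10 taken => place at 11.
860 hashes to 2; slot 2 is free => place at 2.
Table: [—, —, 860, 783, 251, 537, 979, 293, 914, —, 491, 686, —]

2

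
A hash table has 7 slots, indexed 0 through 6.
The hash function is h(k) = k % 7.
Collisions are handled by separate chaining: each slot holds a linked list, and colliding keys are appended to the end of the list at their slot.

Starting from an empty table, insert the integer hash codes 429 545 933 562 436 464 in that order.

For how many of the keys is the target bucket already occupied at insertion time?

4

429 → bucket 2
545 → bucket 6
933 → bucket 2 (collision)
562 → bucket 2 (collision)
436 → bucket 2 (collision)
464 → bucket 2 (collision)
Final buckets:
0: —
1: —
2: 429 -> 933 -> 562 -> 436 -> 464
3: —
4: —
5: —
6: 545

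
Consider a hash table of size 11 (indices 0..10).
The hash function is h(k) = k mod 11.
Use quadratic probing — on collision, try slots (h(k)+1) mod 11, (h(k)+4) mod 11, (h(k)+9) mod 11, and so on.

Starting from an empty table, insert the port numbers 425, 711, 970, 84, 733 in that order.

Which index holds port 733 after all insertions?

425 hashes to 7; slot 7 is free -> place at 7.
711 hashes to 7; 7 taken -> place at 8.
970 hashes to 2; slot 2 is free -> place at 2.
84 hashes to 7; 7,8 taken -> place at 0.
733 hashes to 7; 7,8,0 taken -> place at 5.
Table: [84, -, 970, -, -, 733, -, 425, 711, -, -]

5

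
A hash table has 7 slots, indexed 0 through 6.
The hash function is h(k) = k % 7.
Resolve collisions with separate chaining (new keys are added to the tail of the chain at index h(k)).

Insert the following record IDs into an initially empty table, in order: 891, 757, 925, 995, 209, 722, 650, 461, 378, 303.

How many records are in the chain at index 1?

4

891 -> bucket 2
757 -> bucket 1
925 -> bucket 1 (collision)
995 -> bucket 1 (collision)
209 -> bucket 6
722 -> bucket 1 (collision)
650 -> bucket 6 (collision)
461 -> bucket 6 (collision)
378 -> bucket 0
303 -> bucket 2 (collision)
Final buckets:
0: 378
1: 757 -> 925 -> 995 -> 722
2: 891 -> 303
3: —
4: —
5: —
6: 209 -> 650 -> 461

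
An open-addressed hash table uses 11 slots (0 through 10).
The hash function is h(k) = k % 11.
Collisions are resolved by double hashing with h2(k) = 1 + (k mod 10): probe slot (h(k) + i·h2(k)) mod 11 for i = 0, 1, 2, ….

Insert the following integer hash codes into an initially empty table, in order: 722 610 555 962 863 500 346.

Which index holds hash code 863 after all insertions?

9

Insert 722: h=7, slot 7 empty -> index 7.
Insert 610: h=5, slot 5 empty -> index 5.
Insert 555: h=5, h2=6, slot 5 occupied -> index 0.
Insert 962: h=5, h2=3, slot 5 occupied -> index 8.
Insert 863: h=5, h2=4, slot 5 occupied -> index 9.
Insert 500: h=5, h2=1, slot 5 occupied -> index 6.
Insert 346: h=5, h2=7, slot 5 occupied -> index 1.
Table: [555, 346, _, _, _, 610, 500, 722, 962, 863, _]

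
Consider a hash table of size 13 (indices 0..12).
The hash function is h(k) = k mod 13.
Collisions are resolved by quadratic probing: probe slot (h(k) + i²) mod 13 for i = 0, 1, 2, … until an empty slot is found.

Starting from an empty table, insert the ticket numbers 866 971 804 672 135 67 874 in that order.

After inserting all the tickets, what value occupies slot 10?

Insert 866: h=8, slot 8 empty → index 8.
Insert 971: h=9, slot 9 empty → index 9.
Insert 804: h=11, slot 11 empty → index 11.
Insert 672: h=9, slot 9 occupied → index 10.
Insert 135: h=5, slot 5 empty → index 5.
Insert 67: h=2, slot 2 empty → index 2.
Insert 874: h=3, slot 3 empty → index 3.
Table: [-, -, 67, 874, -, 135, -, -, 866, 971, 672, 804, -]

672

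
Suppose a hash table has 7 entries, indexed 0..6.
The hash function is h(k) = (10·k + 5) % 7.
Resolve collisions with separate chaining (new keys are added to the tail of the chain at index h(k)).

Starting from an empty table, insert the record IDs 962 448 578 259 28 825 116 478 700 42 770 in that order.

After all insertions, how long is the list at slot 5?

6

962 -> bucket 0
448 -> bucket 5
578 -> bucket 3
259 -> bucket 5 (collision)
28 -> bucket 5 (collision)
825 -> bucket 2
116 -> bucket 3 (collision)
478 -> bucket 4
700 -> bucket 5 (collision)
42 -> bucket 5 (collision)
770 -> bucket 5 (collision)
Final buckets:
0: 962
1: —
2: 825
3: 578 -> 116
4: 478
5: 448 -> 259 -> 28 -> 700 -> 42 -> 770
6: —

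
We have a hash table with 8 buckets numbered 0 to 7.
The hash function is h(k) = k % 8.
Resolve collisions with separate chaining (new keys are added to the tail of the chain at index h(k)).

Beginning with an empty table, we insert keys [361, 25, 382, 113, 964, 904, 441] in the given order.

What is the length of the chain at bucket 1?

4

361 → bucket 1
25 → bucket 1 (collision)
382 → bucket 6
113 → bucket 1 (collision)
964 → bucket 4
904 → bucket 0
441 → bucket 1 (collision)
Final buckets:
0: 904
1: 361 -> 25 -> 113 -> 441
2: —
3: —
4: 964
5: —
6: 382
7: —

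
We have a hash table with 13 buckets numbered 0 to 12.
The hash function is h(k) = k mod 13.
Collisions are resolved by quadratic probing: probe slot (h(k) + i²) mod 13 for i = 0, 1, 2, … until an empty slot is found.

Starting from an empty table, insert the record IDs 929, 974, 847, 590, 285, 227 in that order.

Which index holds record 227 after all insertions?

Insert 929: h=6, slot 6 empty => index 6.
Insert 974: h=12, slot 12 empty => index 12.
Insert 847: h=2, slot 2 empty => index 2.
Insert 590: h=5, slot 5 empty => index 5.
Insert 285: h=12, slot 12 occupied => index 0.
Insert 227: h=6, slot 6 occupied => index 7.
Table: [285, _, 847, _, _, 590, 929, 227, _, _, _, _, 974]

7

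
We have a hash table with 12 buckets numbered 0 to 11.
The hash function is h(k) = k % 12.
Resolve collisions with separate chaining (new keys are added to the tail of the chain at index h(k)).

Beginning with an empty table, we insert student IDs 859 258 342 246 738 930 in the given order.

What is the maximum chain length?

859 -> bucket 7
258 -> bucket 6
342 -> bucket 6 (collision)
246 -> bucket 6 (collision)
738 -> bucket 6 (collision)
930 -> bucket 6 (collision)
Final buckets:
0: -
1: -
2: -
3: -
4: -
5: -
6: 258 -> 342 -> 246 -> 738 -> 930
7: 859
8: -
9: -
10: -
11: -

5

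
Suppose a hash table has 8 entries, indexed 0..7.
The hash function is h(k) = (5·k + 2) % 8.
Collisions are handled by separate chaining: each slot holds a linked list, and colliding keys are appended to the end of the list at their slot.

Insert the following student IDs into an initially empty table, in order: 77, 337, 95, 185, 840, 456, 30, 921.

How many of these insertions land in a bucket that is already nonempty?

3

77 -> bucket 3
337 -> bucket 7
95 -> bucket 5
185 -> bucket 7 (collision)
840 -> bucket 2
456 -> bucket 2 (collision)
30 -> bucket 0
921 -> bucket 7 (collision)
Final buckets:
0: 30
1: —
2: 840 -> 456
3: 77
4: —
5: 95
6: —
7: 337 -> 185 -> 921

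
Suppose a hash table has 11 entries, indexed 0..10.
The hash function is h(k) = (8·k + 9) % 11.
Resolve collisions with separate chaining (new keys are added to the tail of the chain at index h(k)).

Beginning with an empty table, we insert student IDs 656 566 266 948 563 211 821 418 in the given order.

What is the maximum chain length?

Insert 656: h=10, bucket 10 empty → new chain.
Insert 566: h=5, bucket 5 empty → new chain.
Insert 266: h=3, bucket 3 empty → new chain.
Insert 948: h=3, bucket 3 nonempty → append to chain.
Insert 563: h=3, bucket 3 nonempty → append to chain.
Insert 211: h=3, bucket 3 nonempty → append to chain.
Insert 821: h=10, bucket 10 nonempty → append to chain.
Insert 418: h=9, bucket 9 empty → new chain.
Final buckets:
0: ∅
1: ∅
2: ∅
3: 266 -> 948 -> 563 -> 211
4: ∅
5: 566
6: ∅
7: ∅
8: ∅
9: 418
10: 656 -> 821

4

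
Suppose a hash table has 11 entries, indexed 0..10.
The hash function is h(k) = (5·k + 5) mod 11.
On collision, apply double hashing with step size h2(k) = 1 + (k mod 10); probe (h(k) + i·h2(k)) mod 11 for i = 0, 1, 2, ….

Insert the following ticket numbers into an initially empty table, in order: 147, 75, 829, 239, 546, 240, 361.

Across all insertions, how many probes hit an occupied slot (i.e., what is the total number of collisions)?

5

Insert 147: h=3, slot 3 empty → index 3.
Insert 75: h=6, slot 6 empty → index 6.
Insert 829: h=3, h2=10, slot 3 occupied → index 2.
Insert 239: h=1, slot 1 empty → index 1.
Insert 546: h=7, slot 7 empty → index 7.
Insert 240: h=6, h2=1, slots 6,7 occupied → index 8.
Insert 361: h=6, h2=2, slots 6,8 occupied → index 10.
Table: [-, 239, 829, 147, -, -, 75, 546, 240, -, 361]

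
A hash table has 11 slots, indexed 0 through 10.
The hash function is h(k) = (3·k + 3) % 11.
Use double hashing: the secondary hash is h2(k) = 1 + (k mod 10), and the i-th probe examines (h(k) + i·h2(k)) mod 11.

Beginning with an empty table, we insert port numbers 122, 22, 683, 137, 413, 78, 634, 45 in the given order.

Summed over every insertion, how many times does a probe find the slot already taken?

6

122: h=6 -> slot 6
22: h=3 -> slot 3
683: h=6, h2=4, probe 6,10 -> slot 10
137: h=7 -> slot 7
413: h=10, h2=4, probe 10,3,7,0 -> slot 0
78: h=6, h2=9, probe 6,4 -> slot 4
634: h=2 -> slot 2
45: h=6, h2=6, probe 6,1 -> slot 1
Table: [413, 45, 634, 22, 78, _, 122, 137, _, _, 683]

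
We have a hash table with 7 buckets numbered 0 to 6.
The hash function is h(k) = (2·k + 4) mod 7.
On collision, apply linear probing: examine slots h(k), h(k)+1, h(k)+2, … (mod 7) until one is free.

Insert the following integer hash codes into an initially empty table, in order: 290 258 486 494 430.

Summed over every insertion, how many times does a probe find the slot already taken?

290: h=3 => slot 3
258: h=2 => slot 2
486: h=3, probe 3,4 => slot 4
494: h=5 => slot 5
430: h=3, probe 3,4,5,6 => slot 6
Table: [_, _, 258, 290, 486, 494, 430]

4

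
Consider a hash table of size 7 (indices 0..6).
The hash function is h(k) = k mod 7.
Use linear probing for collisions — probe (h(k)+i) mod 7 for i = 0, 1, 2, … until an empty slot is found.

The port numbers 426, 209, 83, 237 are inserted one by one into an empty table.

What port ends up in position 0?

Insert 426: h=6, slot 6 empty → index 6.
Insert 209: h=6, slot 6 occupied → index 0.
Insert 83: h=6, slots 6,0 occupied → index 1.
Insert 237: h=6, slots 6,0,1 occupied → index 2.
Table: [209, 83, 237, —, —, —, 426]

209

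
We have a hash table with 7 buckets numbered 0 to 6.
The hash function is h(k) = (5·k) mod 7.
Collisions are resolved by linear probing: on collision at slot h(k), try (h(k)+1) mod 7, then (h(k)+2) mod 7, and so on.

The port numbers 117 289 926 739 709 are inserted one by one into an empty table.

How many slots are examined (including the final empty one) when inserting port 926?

117 hashes to 4; slot 4 is free => place at 4.
289 hashes to 3; slot 3 is free => place at 3.
926 hashes to 3; 3,4 taken => place at 5.
739 hashes to 6; slot 6 is free => place at 6.
709 hashes to 3; 3,4,5,6 taken => place at 0.
Table: [709, -, -, 289, 117, 926, 739]

3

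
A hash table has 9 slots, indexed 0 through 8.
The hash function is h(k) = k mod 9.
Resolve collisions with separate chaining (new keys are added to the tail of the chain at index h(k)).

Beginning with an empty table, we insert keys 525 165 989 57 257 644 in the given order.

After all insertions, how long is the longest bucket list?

3

Insert 525: h=3, bucket 3 empty -> new chain.
Insert 165: h=3, bucket 3 nonempty -> append to chain.
Insert 989: h=8, bucket 8 empty -> new chain.
Insert 57: h=3, bucket 3 nonempty -> append to chain.
Insert 257: h=5, bucket 5 empty -> new chain.
Insert 644: h=5, bucket 5 nonempty -> append to chain.
Final buckets:
0: -
1: -
2: -
3: 525 -> 165 -> 57
4: -
5: 257 -> 644
6: -
7: -
8: 989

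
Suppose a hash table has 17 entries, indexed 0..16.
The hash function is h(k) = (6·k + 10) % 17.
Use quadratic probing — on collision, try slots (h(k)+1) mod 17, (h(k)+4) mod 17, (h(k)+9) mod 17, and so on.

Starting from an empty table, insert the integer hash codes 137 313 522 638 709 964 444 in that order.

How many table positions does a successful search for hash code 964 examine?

4

Insert 137: h=16, slot 16 empty -> index 16.
Insert 313: h=1, slot 1 empty -> index 1.
Insert 522: h=14, slot 14 empty -> index 14.
Insert 638: h=13, slot 13 empty -> index 13.
Insert 709: h=14, slot 14 occupied -> index 15.
Insert 964: h=14, slots 14,15,1 occupied -> index 6.
Insert 444: h=5, slot 5 empty -> index 5.
Table: [∅, 313, ∅, ∅, ∅, 444, 964, ∅, ∅, ∅, ∅, ∅, ∅, 638, 522, 709, 137]
Lookup 964: h=14, probe 14,15,1,6 → found at 6.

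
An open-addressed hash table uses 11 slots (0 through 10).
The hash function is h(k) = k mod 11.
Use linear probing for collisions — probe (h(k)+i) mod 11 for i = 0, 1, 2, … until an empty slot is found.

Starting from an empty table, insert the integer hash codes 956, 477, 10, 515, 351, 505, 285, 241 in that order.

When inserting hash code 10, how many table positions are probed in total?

Insert 956: h=10, slot 10 empty -> index 10.
Insert 477: h=4, slot 4 empty -> index 4.
Insert 10: h=10, slot 10 occupied -> index 0.
Insert 515: h=9, slot 9 empty -> index 9.
Insert 351: h=10, slots 10,0 occupied -> index 1.
Insert 505: h=10, slots 10,0,1 occupied -> index 2.
Insert 285: h=10, slots 10,0,1,2 occupied -> index 3.
Insert 241: h=10, slots 10,0,1,2,3,4 occupied -> index 5.
Table: [10, 351, 505, 285, 477, 241, _, _, _, 515, 956]

2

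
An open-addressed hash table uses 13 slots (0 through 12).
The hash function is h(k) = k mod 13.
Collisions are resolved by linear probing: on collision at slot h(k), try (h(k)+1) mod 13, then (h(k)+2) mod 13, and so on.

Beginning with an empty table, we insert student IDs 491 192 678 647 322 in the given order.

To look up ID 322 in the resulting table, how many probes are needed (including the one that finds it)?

4

Insert 491: h=10, slot 10 empty → index 10.
Insert 192: h=10, slot 10 occupied → index 11.
Insert 678: h=2, slot 2 empty → index 2.
Insert 647: h=10, slots 10,11 occupied → index 12.
Insert 322: h=10, slots 10,11,12 occupied → index 0.
Table: [322, ∅, 678, ∅, ∅, ∅, ∅, ∅, ∅, ∅, 491, 192, 647]
Lookup 322: h=10, probe 10,11,12,0 → found at 0.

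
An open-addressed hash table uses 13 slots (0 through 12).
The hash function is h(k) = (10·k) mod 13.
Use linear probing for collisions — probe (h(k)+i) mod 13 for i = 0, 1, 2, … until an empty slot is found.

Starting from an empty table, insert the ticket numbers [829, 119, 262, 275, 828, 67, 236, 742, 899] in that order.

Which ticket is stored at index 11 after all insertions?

67

Insert 829: h=9, slot 9 empty -> index 9.
Insert 119: h=7, slot 7 empty -> index 7.
Insert 262: h=7, slot 7 occupied -> index 8.
Insert 275: h=7, slots 7,8,9 occupied -> index 10.
Insert 828: h=12, slot 12 empty -> index 12.
Insert 67: h=7, slots 7,8,9,10 occupied -> index 11.
Insert 236: h=7, slots 7,8,9,10,11,12 occupied -> index 0.
Insert 742: h=10, slots 10,11,12,0 occupied -> index 1.
Insert 899: h=7, slots 7,8,9,10,11,12,0,1 occupied -> index 2.
Table: [236, 742, 899, _, _, _, _, 119, 262, 829, 275, 67, 828]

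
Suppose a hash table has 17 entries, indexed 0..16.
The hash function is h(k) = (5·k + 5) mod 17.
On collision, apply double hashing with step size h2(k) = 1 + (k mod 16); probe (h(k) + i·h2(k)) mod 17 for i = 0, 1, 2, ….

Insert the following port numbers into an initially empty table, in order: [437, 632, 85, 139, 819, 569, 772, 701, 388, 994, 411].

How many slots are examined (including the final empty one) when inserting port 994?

437: h=14 => slot 14
632: h=3 => slot 3
85: h=5 => slot 5
139: h=3, h2=12, probe 3,15 => slot 15
819: h=3, h2=4, probe 3,7 => slot 7
569: h=11 => slot 11
772: h=6 => slot 6
701: h=8 => slot 8
388: h=7, h2=5, probe 7,12 => slot 12
994: h=11, h2=3, probe 11,14,0 => slot 0
411: h=3, h2=12, probe 3,15,10 => slot 10
Table: [994, ∅, ∅, 632, ∅, 85, 772, 819, 701, ∅, 411, 569, 388, ∅, 437, 139, ∅]

3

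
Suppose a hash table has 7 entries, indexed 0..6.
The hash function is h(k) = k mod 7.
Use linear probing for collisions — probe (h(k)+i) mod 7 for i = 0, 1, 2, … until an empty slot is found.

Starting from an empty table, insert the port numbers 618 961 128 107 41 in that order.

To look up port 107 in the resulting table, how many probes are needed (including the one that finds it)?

4

618 hashes to 2; slot 2 is free → place at 2.
961 hashes to 2; 2 taken → place at 3.
128 hashes to 2; 2,3 taken → place at 4.
107 hashes to 2; 2,3,4 taken → place at 5.
41 hashes to 6; slot 6 is free → place at 6.
Table: [_, _, 618, 961, 128, 107, 41]
Lookup 107: h=2, probe 2,3,4,5 → found at 5.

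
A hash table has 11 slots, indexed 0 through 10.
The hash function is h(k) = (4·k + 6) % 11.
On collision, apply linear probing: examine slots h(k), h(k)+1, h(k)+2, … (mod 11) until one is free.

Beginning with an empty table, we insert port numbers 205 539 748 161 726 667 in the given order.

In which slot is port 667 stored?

3

Insert 205: h=1, slot 1 empty → index 1.
Insert 539: h=6, slot 6 empty → index 6.
Insert 748: h=6, slot 6 occupied → index 7.
Insert 161: h=1, slot 1 occupied → index 2.
Insert 726: h=6, slots 6,7 occupied → index 8.
Insert 667: h=1, slots 1,2 occupied → index 3.
Table: [_, 205, 161, 667, _, _, 539, 748, 726, _, _]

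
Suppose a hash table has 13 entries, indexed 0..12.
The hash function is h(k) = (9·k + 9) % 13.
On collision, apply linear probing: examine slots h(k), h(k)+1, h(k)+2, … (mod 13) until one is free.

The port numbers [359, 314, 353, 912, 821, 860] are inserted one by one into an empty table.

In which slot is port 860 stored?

6

Insert 359: h=3, slot 3 empty -> index 3.
Insert 314: h=1, slot 1 empty -> index 1.
Insert 353: h=1, slot 1 occupied -> index 2.
Insert 912: h=1, slots 1,2,3 occupied -> index 4.
Insert 821: h=1, slots 1,2,3,4 occupied -> index 5.
Insert 860: h=1, slots 1,2,3,4,5 occupied -> index 6.
Table: [_, 314, 353, 359, 912, 821, 860, _, _, _, _, _, _]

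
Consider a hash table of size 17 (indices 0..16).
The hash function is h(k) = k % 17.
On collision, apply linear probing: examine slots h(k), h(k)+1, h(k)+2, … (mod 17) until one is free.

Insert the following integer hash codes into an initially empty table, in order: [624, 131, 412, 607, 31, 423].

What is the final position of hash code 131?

Insert 624: h=12, slot 12 empty -> index 12.
Insert 131: h=12, slot 12 occupied -> index 13.
Insert 412: h=4, slot 4 empty -> index 4.
Insert 607: h=12, slots 12,13 occupied -> index 14.
Insert 31: h=14, slot 14 occupied -> index 15.
Insert 423: h=15, slot 15 occupied -> index 16.
Table: [-, -, -, -, 412, -, -, -, -, -, -, -, 624, 131, 607, 31, 423]

13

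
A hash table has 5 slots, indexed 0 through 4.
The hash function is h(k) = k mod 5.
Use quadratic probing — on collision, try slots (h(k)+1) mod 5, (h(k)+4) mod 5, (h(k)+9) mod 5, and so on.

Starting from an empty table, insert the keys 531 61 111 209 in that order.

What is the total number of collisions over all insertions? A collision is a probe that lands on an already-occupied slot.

3

Insert 531: h=1, slot 1 empty -> index 1.
Insert 61: h=1, slot 1 occupied -> index 2.
Insert 111: h=1, slots 1,2 occupied -> index 0.
Insert 209: h=4, slot 4 empty -> index 4.
Table: [111, 531, 61, -, 209]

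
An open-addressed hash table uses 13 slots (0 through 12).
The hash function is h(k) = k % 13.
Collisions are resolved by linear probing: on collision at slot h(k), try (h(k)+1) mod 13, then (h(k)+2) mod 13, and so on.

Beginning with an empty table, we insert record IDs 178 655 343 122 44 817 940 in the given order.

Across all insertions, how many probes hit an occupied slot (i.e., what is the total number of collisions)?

178 hashes to 9; slot 9 is free -> place at 9.
655 hashes to 5; slot 5 is free -> place at 5.
343 hashes to 5; 5 taken -> place at 6.
122 hashes to 5; 5,6 taken -> place at 7.
44 hashes to 5; 5,6,7 taken -> place at 8.
817 hashes to 11; slot 11 is free -> place at 11.
940 hashes to 4; slot 4 is free -> place at 4.
Table: [—, —, —, —, 940, 655, 343, 122, 44, 178, —, 817, —]

6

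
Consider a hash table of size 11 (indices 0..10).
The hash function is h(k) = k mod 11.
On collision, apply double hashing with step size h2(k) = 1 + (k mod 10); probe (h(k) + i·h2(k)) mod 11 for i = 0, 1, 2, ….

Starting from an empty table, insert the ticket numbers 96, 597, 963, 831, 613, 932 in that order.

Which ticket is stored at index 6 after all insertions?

96 hashes to 8; slot 8 is free => place at 8.
597 hashes to 3; slot 3 is free => place at 3.
963 hashes to 6; slot 6 is free => place at 6.
831 hashes to 6, h2=2; 6,8 taken => place at 10.
613 hashes to 8, h2=4; 8 taken => place at 1.
932 hashes to 8, h2=3; 8 taken => place at 0.
Table: [932, 613, -, 597, -, -, 963, -, 96, -, 831]

963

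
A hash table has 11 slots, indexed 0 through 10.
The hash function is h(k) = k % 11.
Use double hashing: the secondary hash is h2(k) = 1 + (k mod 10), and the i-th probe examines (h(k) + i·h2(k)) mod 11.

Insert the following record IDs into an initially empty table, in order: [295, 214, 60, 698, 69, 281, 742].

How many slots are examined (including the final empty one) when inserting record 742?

3

295: h=9 → slot 9
214: h=5 → slot 5
60: h=5, h2=1, probe 5,6 → slot 6
698: h=5, h2=9, probe 5,3 → slot 3
69: h=3, h2=10, probe 3,2 → slot 2
281: h=6, h2=2, probe 6,8 → slot 8
742: h=5, h2=3, probe 5,8,0 → slot 0
Table: [742, ∅, 69, 698, ∅, 214, 60, ∅, 281, 295, ∅]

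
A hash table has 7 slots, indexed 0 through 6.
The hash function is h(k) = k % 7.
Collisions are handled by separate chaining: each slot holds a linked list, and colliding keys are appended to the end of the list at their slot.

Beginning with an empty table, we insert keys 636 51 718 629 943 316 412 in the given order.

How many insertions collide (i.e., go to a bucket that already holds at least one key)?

636 → bucket 6
51 → bucket 2
718 → bucket 4
629 → bucket 6 (collision)
943 → bucket 5
316 → bucket 1
412 → bucket 6 (collision)
Final buckets:
0: —
1: 316
2: 51
3: —
4: 718
5: 943
6: 636 -> 629 -> 412

2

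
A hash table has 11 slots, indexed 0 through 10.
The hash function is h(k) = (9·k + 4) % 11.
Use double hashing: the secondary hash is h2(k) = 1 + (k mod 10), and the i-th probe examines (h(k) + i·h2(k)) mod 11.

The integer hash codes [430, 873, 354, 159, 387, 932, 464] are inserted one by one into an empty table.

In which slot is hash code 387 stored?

8

430 hashes to 2; slot 2 is free => place at 2.
873 hashes to 7; slot 7 is free => place at 7.
354 hashes to 0; slot 0 is free => place at 0.
159 hashes to 5; slot 5 is free => place at 5.
387 hashes to 0, h2=8; 0 taken => place at 8.
932 hashes to 10; slot 10 is free => place at 10.
464 hashes to 0, h2=5; 0,5,10 taken => place at 4.
Table: [354, —, 430, —, 464, 159, —, 873, 387, —, 932]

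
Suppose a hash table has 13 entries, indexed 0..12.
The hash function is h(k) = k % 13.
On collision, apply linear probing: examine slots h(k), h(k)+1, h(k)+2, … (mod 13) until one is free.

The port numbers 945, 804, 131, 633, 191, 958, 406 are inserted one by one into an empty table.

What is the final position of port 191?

12

945 hashes to 9; slot 9 is free => place at 9.
804 hashes to 11; slot 11 is free => place at 11.
131 hashes to 1; slot 1 is free => place at 1.
633 hashes to 9; 9 taken => place at 10.
191 hashes to 9; 9,10,11 taken => place at 12.
958 hashes to 9; 9,10,11,12 taken => place at 0.
406 hashes to 3; slot 3 is free => place at 3.
Table: [958, 131, ∅, 406, ∅, ∅, ∅, ∅, ∅, 945, 633, 804, 191]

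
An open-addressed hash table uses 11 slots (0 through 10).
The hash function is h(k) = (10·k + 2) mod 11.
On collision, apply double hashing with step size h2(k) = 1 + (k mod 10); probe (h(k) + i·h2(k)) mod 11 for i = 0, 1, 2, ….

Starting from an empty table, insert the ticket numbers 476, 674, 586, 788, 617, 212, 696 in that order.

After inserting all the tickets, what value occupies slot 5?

476 hashes to 10; slot 10 is free -> place at 10.
674 hashes to 10, h2=5; 10 taken -> place at 4.
586 hashes to 10, h2=7; 10 taken -> place at 6.
788 hashes to 6, h2=9; 6,4 taken -> place at 2.
617 hashes to 1; slot 1 is free -> place at 1.
212 hashes to 10, h2=3; 10,2 taken -> place at 5.
696 hashes to 10, h2=7; 10,6,2 taken -> place at 9.
Table: [., 617, 788, ., 674, 212, 586, ., ., 696, 476]

212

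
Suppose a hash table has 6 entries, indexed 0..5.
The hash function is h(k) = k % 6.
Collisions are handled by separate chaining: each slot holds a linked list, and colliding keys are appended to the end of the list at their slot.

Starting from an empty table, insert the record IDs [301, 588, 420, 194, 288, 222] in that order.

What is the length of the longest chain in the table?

Insert 301: h=1, bucket 1 empty → new chain.
Insert 588: h=0, bucket 0 empty → new chain.
Insert 420: h=0, bucket 0 nonempty → append to chain.
Insert 194: h=2, bucket 2 empty → new chain.
Insert 288: h=0, bucket 0 nonempty → append to chain.
Insert 222: h=0, bucket 0 nonempty → append to chain.
Final buckets:
0: 588 -> 420 -> 288 -> 222
1: 301
2: 194
3: -
4: -
5: -

4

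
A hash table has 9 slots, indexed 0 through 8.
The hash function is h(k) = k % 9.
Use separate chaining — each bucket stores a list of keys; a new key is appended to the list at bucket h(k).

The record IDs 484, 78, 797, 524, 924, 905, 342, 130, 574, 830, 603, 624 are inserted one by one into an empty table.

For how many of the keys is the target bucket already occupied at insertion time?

5

Insert 484: h=7, bucket 7 empty -> new chain.
Insert 78: h=6, bucket 6 empty -> new chain.
Insert 797: h=5, bucket 5 empty -> new chain.
Insert 524: h=2, bucket 2 empty -> new chain.
Insert 924: h=6, bucket 6 nonempty -> append to chain.
Insert 905: h=5, bucket 5 nonempty -> append to chain.
Insert 342: h=0, bucket 0 empty -> new chain.
Insert 130: h=4, bucket 4 empty -> new chain.
Insert 574: h=7, bucket 7 nonempty -> append to chain.
Insert 830: h=2, bucket 2 nonempty -> append to chain.
Insert 603: h=0, bucket 0 nonempty -> append to chain.
Insert 624: h=3, bucket 3 empty -> new chain.
Final buckets:
0: 342 -> 603
1: -
2: 524 -> 830
3: 624
4: 130
5: 797 -> 905
6: 78 -> 924
7: 484 -> 574
8: -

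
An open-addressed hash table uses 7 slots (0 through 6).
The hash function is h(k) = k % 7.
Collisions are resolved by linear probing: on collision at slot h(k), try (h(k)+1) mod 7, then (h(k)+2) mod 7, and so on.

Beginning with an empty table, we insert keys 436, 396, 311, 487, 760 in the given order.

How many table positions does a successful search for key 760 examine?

436 hashes to 2; slot 2 is free => place at 2.
396 hashes to 4; slot 4 is free => place at 4.
311 hashes to 3; slot 3 is free => place at 3.
487 hashes to 4; 4 taken => place at 5.
760 hashes to 4; 4,5 taken => place at 6.
Table: [_, _, 436, 311, 396, 487, 760]
Lookup 760: h=4, probe 4,5,6 → found at 6.

3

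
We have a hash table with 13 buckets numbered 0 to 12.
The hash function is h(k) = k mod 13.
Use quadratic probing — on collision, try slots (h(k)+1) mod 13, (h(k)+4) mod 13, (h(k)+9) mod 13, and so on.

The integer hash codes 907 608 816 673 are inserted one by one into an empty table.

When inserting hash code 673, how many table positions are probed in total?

Insert 907: h=10, slot 10 empty => index 10.
Insert 608: h=10, slot 10 occupied => index 11.
Insert 816: h=10, slots 10,11 occupied => index 1.
Insert 673: h=10, slots 10,11,1 occupied => index 6.
Table: [_, 816, _, _, _, _, 673, _, _, _, 907, 608, _]

4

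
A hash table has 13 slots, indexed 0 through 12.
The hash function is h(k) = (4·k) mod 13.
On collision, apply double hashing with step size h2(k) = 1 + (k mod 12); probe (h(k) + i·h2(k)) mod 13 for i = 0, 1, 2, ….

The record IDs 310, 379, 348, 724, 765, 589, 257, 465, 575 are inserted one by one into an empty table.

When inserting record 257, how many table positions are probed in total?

Insert 310: h=5, slot 5 empty → index 5.
Insert 379: h=8, slot 8 empty → index 8.
Insert 348: h=1, slot 1 empty → index 1.
Insert 724: h=10, slot 10 empty → index 10.
Insert 765: h=5, h2=10, slot 5 occupied → index 2.
Insert 589: h=3, slot 3 empty → index 3.
Insert 257: h=1, h2=6, slot 1 occupied → index 7.
Insert 465: h=1, h2=10, slot 1 occupied → index 11.
Insert 575: h=12, slot 12 empty → index 12.
Table: [., 348, 765, 589, ., 310, ., 257, 379, ., 724, 465, 575]

2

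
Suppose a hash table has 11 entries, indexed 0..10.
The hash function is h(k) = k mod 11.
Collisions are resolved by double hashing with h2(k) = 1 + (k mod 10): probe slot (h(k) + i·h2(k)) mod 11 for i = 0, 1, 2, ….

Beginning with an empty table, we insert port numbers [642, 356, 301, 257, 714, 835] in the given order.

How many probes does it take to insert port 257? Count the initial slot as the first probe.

642 hashes to 4; slot 4 is free => place at 4.
356 hashes to 4, h2=7; 4 taken => place at 0.
301 hashes to 4, h2=2; 4 taken => place at 6.
257 hashes to 4, h2=8; 4 taken => place at 1.
714 hashes to 10; slot 10 is free => place at 10.
835 hashes to 10, h2=6; 10 taken => place at 5.
Table: [356, 257, -, -, 642, 835, 301, -, -, -, 714]

2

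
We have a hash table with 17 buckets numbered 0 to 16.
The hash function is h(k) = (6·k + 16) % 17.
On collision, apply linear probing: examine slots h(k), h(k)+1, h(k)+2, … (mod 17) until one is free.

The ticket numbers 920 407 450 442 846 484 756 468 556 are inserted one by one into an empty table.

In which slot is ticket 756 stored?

Insert 920: h=11, slot 11 empty => index 11.
Insert 407: h=10, slot 10 empty => index 10.
Insert 450: h=13, slot 13 empty => index 13.
Insert 442: h=16, slot 16 empty => index 16.
Insert 846: h=9, slot 9 empty => index 9.
Insert 484: h=13, slot 13 occupied => index 14.
Insert 756: h=13, slots 13,14 occupied => index 15.
Insert 468: h=2, slot 2 empty => index 2.
Insert 556: h=3, slot 3 empty => index 3.
Table: [—, —, 468, 556, —, —, —, —, —, 846, 407, 920, —, 450, 484, 756, 442]

15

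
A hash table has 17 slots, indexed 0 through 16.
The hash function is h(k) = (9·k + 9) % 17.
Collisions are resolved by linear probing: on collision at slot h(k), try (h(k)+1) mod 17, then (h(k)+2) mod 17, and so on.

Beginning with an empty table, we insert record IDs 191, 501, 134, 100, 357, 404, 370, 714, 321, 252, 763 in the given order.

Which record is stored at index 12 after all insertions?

191 hashes to 11; slot 11 is free -> place at 11.
501 hashes to 13; slot 13 is free -> place at 13.
134 hashes to 8; slot 8 is free -> place at 8.
100 hashes to 8; 8 taken -> place at 9.
357 hashes to 9; 9 taken -> place at 10.
404 hashes to 7; slot 7 is free -> place at 7.
370 hashes to 7; 7,8,9,10,11 taken -> place at 12.
714 hashes to 9; 9,10,11,12,13 taken -> place at 14.
321 hashes to 8; 8,9,10,11,12,13,14 taken -> place at 15.
252 hashes to 16; slot 16 is free -> place at 16.
763 hashes to 8; 8,9,10,11,12,13,14,15,16 taken -> place at 0.
Table: [763, ∅, ∅, ∅, ∅, ∅, ∅, 404, 134, 100, 357, 191, 370, 501, 714, 321, 252]

370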